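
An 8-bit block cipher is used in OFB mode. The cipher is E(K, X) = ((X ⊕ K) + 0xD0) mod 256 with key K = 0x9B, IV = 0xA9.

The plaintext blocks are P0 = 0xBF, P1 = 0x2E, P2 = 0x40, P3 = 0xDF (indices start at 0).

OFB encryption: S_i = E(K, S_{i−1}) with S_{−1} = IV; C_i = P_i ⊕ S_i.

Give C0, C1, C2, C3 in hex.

C0 = 0xBD, C1 = 0x47, C2 = 0x82, C3 = 0xF6

C0: S = E(K, 0xA9) = 0x02; 0xBF ⊕ 0x02 = 0xBD.
C1: S = E(K, 0x02) = 0x69; 0x2E ⊕ 0x69 = 0x47.
C2: S = E(K, 0x69) = 0xC2; 0x40 ⊕ 0xC2 = 0x82.
C3: S = E(K, 0xC2) = 0x29; 0xDF ⊕ 0x29 = 0xF6.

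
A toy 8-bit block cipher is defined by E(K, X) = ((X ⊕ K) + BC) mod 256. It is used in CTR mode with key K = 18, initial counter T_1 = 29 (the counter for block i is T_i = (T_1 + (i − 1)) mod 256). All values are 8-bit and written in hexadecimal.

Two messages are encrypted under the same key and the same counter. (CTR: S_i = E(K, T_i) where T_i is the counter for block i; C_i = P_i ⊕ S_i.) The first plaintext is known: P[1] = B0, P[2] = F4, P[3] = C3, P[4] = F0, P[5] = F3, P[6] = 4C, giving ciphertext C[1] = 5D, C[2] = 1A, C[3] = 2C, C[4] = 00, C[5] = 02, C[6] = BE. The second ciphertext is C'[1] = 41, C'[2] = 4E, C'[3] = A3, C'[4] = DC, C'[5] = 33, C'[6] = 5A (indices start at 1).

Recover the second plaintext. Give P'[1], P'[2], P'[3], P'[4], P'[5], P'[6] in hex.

In CTR with a reused counter, both messages share the same keystream S_i, so C_i ⊕ C'_i = P_i ⊕ P'_i and thus P'_i = P_i ⊕ C_i ⊕ C'_i.
P'[1]: B0 ⊕ 5D ⊕ 41 = AC.
P'[2]: F4 ⊕ 1A ⊕ 4E = A0.
P'[3]: C3 ⊕ 2C ⊕ A3 = 4C.
P'[4]: F0 ⊕ 00 ⊕ DC = 2C.
P'[5]: F3 ⊕ 02 ⊕ 33 = C2.
P'[6]: 4C ⊕ BE ⊕ 5A = A8.

P'[1] = AC, P'[2] = A0, P'[3] = 4C, P'[4] = 2C, P'[5] = C2, P'[6] = A8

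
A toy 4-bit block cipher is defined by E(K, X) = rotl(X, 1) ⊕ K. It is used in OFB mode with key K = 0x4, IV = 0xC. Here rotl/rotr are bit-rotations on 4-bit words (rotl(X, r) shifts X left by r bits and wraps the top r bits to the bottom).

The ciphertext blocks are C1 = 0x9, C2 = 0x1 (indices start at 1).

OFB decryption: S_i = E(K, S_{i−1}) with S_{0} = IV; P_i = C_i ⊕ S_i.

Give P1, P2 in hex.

P1: S = E(K, 0xC) = 0xD; 0x9 ⊕ 0xD = 0x4.
P2: S = E(K, 0xD) = 0xF; 0x1 ⊕ 0xF = 0xE.

P1 = 0x4, P2 = 0xE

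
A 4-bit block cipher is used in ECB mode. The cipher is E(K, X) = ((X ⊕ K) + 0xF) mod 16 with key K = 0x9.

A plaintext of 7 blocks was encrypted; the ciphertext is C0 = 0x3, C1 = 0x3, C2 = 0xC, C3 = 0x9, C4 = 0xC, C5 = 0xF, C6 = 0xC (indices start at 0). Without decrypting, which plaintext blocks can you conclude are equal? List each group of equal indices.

ECB encrypts each block independently with the same key, so equal ciphertext blocks imply equal plaintext blocks.
C0 = C1 = 0x3, so P0 = P1.
C2 = C4 = C6 = 0xC, so P2 = P4 = P6.

P0 = P1; P2 = P4 = P6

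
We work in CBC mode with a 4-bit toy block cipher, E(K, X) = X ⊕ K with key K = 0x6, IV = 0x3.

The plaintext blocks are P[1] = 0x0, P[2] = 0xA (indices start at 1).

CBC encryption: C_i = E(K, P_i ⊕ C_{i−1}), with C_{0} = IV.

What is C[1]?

C[1] = 0x5

C[1]: P[1] ⊕ 0x3 = 0x3; E(K, 0x3) = 0x5.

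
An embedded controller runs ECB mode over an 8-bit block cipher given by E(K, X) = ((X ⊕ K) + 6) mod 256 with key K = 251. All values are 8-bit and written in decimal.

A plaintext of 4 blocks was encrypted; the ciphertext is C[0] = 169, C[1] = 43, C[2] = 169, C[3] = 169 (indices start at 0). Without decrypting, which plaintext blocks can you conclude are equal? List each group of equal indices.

ECB encrypts each block independently with the same key, so equal ciphertext blocks imply equal plaintext blocks.
C[0] = C[2] = C[3] = 169, so P[0] = P[2] = P[3].

P[0] = P[2] = P[3]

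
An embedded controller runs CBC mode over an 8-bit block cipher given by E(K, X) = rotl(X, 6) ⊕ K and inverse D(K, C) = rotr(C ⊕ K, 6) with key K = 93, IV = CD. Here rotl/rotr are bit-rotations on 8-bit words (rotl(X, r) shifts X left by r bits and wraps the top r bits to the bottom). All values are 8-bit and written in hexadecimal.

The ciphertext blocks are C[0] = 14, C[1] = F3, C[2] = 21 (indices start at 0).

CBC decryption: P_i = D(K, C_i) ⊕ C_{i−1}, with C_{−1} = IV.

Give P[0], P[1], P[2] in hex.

P[0] = D3, P[1] = 95, P[2] = 39

P[0]: D(K, 14) = 1E; 1E ⊕ CD = D3.
P[1]: D(K, F3) = 81; 81 ⊕ 14 = 95.
P[2]: D(K, 21) = CA; CA ⊕ F3 = 39.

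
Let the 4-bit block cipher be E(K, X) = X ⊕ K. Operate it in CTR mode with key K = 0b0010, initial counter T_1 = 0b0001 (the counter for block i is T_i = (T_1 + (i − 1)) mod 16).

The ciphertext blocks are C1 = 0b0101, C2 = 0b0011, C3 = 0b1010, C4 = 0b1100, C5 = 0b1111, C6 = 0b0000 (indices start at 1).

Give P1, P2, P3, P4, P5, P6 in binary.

CTR decryption: S_i = E(K, T_i) where T_i is the counter for block i; P_i = C_i ⊕ S_i.
P1: T = 0b0001, S = E(K, T) = 0b0011; 0b0101 ⊕ 0b0011 = 0b0110.
P2: T = 0b0010, S = E(K, T) = 0b0000; 0b0011 ⊕ 0b0000 = 0b0011.
P3: T = 0b0011, S = E(K, T) = 0b0001; 0b1010 ⊕ 0b0001 = 0b1011.
P4: T = 0b0100, S = E(K, T) = 0b0110; 0b1100 ⊕ 0b0110 = 0b1010.
P5: T = 0b0101, S = E(K, T) = 0b0111; 0b1111 ⊕ 0b0111 = 0b1000.
P6: T = 0b0110, S = E(K, T) = 0b0100; 0b0000 ⊕ 0b0100 = 0b0100.

P1 = 0b0110, P2 = 0b0011, P3 = 0b1011, P4 = 0b1010, P5 = 0b1000, P6 = 0b0100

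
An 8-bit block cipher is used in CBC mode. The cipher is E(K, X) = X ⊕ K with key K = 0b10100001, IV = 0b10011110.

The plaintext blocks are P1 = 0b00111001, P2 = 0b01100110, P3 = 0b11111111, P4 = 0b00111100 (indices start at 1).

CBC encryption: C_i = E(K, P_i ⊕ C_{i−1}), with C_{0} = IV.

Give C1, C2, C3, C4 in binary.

C1 = 0b00000110, C2 = 0b11000001, C3 = 0b10011111, C4 = 0b00000010

C1: P1 ⊕ 0b10011110 = 0b10100111; E(K, 0b10100111) = 0b00000110.
C2: P2 ⊕ 0b00000110 = 0b01100000; E(K, 0b01100000) = 0b11000001.
C3: P3 ⊕ 0b11000001 = 0b00111110; E(K, 0b00111110) = 0b10011111.
C4: P4 ⊕ 0b10011111 = 0b10100011; E(K, 0b10100011) = 0b00000010.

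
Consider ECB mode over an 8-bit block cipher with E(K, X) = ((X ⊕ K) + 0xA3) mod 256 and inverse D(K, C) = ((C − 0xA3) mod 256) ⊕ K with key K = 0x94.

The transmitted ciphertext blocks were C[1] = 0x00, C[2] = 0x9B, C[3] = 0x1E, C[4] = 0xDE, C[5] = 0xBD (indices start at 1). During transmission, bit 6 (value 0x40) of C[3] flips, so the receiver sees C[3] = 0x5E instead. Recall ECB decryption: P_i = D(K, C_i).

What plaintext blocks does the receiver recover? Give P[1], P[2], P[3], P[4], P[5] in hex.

Only C[3] changed, to 0x5E. In ECB, a change in C_i affects only P_i. Decrypting the received ciphertext:
P[1]: D(K, 0x00) = 0xC9.
P[2]: D(K, 0x9B) = 0x6C.
P[3]: D(K, 0x5E) = 0x2F.
P[4]: D(K, 0xDE) = 0xAF.
P[5]: D(K, 0xBD) = 0x8E.
Blocks that differ from the original plaintext: P[3].

P[1] = 0xC9, P[2] = 0x6C, P[3] = 0x2F, P[4] = 0xAF, P[5] = 0x8E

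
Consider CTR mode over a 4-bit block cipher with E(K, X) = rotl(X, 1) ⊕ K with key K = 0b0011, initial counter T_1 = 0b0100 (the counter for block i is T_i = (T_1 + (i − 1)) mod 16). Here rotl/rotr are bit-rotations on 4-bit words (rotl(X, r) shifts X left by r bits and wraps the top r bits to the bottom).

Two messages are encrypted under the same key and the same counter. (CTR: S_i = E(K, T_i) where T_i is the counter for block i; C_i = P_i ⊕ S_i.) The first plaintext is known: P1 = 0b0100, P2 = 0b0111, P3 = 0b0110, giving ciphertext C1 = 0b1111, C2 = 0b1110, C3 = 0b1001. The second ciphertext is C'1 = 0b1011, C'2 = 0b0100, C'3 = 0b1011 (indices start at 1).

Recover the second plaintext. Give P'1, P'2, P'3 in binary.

In CTR with a reused counter, both messages share the same keystream S_i, so C_i ⊕ C'_i = P_i ⊕ P'_i and thus P'_i = P_i ⊕ C_i ⊕ C'_i.
P'1: 0b0100 ⊕ 0b1111 ⊕ 0b1011 = 0b0000.
P'2: 0b0111 ⊕ 0b1110 ⊕ 0b0100 = 0b1101.
P'3: 0b0110 ⊕ 0b1001 ⊕ 0b1011 = 0b0100.

P'1 = 0b0000, P'2 = 0b1101, P'3 = 0b0100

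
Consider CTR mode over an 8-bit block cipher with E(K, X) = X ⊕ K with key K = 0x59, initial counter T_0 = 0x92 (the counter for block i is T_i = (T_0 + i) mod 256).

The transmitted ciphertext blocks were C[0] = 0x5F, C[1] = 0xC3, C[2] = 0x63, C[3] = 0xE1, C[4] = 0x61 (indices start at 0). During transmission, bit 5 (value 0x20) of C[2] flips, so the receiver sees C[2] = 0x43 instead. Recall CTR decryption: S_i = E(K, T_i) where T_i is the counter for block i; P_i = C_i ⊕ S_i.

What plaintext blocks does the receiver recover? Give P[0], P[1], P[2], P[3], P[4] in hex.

P[0] = 0x94, P[1] = 0x09, P[2] = 0x8E, P[3] = 0x2D, P[4] = 0xAE

Only C[2] changed, to 0x43. In CTR, a change in C_i flips the same bit in P_i only; the keystream is unaffected. Decrypting the received ciphertext:
P[0]: T = 0x92, S = E(K, T) = 0xCB; 0x5F ⊕ 0xCB = 0x94.
P[1]: T = 0x93, S = E(K, T) = 0xCA; 0xC3 ⊕ 0xCA = 0x09.
P[2]: T = 0x94, S = E(K, T) = 0xCD; 0x43 ⊕ 0xCD = 0x8E.
P[3]: T = 0x95, S = E(K, T) = 0xCC; 0xE1 ⊕ 0xCC = 0x2D.
P[4]: T = 0x96, S = E(K, T) = 0xCF; 0x61 ⊕ 0xCF = 0xAE.
Blocks that differ from the original plaintext: P[2].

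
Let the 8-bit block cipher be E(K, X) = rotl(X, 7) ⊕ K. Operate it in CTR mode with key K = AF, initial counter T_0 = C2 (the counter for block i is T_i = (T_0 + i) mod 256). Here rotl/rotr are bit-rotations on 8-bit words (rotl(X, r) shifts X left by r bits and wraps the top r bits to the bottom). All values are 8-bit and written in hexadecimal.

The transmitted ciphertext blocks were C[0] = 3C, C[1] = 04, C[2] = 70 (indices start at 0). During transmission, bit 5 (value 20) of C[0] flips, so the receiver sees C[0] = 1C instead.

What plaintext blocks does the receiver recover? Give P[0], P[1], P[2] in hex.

CTR decryption: S_i = E(K, T_i) where T_i is the counter for block i; P_i = C_i ⊕ S_i.
Only C[0] changed, to 1C. In CTR, a change in C_i flips the same bit in P_i only; the keystream is unaffected. Decrypting the received ciphertext:
P[0]: T = C2, S = E(K, T) = CE; 1C ⊕ CE = D2.
P[1]: T = C3, S = E(K, T) = 4E; 04 ⊕ 4E = 4A.
P[2]: T = C4, S = E(K, T) = CD; 70 ⊕ CD = BD.
Blocks that differ from the original plaintext: P[0].

P[0] = D2, P[1] = 4A, P[2] = BD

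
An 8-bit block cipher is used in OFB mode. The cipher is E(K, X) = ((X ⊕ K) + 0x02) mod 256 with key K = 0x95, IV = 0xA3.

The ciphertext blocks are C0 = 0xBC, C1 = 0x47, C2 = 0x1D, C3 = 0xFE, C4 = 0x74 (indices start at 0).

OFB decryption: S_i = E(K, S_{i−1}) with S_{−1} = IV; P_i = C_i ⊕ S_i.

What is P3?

P3 = 0x55

P0: S = E(K, 0xA3) = 0x38; 0xBC ⊕ 0x38 = 0x84.
P1: S = E(K, 0x38) = 0xAF; 0x47 ⊕ 0xAF = 0xE8.
P2: S = E(K, 0xAF) = 0x3C; 0x1D ⊕ 0x3C = 0x21.
P3: S = E(K, 0x3C) = 0xAB; 0xFE ⊕ 0xAB = 0x55.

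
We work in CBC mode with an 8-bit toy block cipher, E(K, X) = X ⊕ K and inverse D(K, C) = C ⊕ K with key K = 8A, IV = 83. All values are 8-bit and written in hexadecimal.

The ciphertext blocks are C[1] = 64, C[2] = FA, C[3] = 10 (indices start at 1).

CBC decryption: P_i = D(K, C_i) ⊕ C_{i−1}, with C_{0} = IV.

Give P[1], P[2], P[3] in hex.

P[1] = 6D, P[2] = 14, P[3] = 60

P[1]: D(K, 64) = EE; EE ⊕ 83 = 6D.
P[2]: D(K, FA) = 70; 70 ⊕ 64 = 14.
P[3]: D(K, 10) = 9A; 9A ⊕ FA = 60.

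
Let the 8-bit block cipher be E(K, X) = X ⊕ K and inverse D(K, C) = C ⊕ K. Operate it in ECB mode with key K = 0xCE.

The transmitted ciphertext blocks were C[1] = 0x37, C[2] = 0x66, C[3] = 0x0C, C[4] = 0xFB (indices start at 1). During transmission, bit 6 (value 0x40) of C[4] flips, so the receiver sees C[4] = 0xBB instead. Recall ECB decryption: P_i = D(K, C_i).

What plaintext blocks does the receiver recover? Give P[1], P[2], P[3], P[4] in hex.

P[1] = 0xF9, P[2] = 0xA8, P[3] = 0xC2, P[4] = 0x75

Only C[4] changed, to 0xBB. In ECB, a change in C_i affects only P_i. Decrypting the received ciphertext:
P[1]: D(K, 0x37) = 0xF9.
P[2]: D(K, 0x66) = 0xA8.
P[3]: D(K, 0x0C) = 0xC2.
P[4]: D(K, 0xBB) = 0x75.
Blocks that differ from the original plaintext: P[4].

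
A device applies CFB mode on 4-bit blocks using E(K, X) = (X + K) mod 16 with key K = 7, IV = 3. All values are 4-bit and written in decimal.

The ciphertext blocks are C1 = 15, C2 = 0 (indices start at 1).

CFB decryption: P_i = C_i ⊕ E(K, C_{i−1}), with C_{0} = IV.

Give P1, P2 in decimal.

P1: E(K, 3) = 10; 15 ⊕ 10 = 5.
P2: E(K, 15) = 6; 0 ⊕ 6 = 6.

P1 = 5, P2 = 6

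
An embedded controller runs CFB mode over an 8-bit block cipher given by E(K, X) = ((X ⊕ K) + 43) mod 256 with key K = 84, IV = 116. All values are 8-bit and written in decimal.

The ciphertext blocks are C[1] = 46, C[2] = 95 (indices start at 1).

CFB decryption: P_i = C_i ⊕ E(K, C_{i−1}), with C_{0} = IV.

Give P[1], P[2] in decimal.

P[1]: E(K, 116) = 75; 46 ⊕ 75 = 101.
P[2]: E(K, 46) = 165; 95 ⊕ 165 = 250.

P[1] = 101, P[2] = 250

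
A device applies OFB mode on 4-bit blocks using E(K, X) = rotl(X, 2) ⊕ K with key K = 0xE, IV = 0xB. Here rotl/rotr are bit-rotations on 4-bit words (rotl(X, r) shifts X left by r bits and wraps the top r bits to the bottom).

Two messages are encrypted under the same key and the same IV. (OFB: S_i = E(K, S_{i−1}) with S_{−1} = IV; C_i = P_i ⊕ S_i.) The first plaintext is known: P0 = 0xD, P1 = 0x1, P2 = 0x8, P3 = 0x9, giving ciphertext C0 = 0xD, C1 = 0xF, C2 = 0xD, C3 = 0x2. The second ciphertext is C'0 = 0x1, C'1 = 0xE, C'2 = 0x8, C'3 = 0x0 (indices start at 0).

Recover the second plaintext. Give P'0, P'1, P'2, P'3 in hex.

In OFB with a reused IV, both messages share the same keystream S_i, so C_i ⊕ C'_i = P_i ⊕ P'_i and thus P'_i = P_i ⊕ C_i ⊕ C'_i.
P'0: 0xD ⊕ 0xD ⊕ 0x1 = 0x1.
P'1: 0x1 ⊕ 0xF ⊕ 0xE = 0x0.
P'2: 0x8 ⊕ 0xD ⊕ 0x8 = 0xD.
P'3: 0x9 ⊕ 0x2 ⊕ 0x0 = 0xB.

P'0 = 0x1, P'1 = 0x0, P'2 = 0xD, P'3 = 0xB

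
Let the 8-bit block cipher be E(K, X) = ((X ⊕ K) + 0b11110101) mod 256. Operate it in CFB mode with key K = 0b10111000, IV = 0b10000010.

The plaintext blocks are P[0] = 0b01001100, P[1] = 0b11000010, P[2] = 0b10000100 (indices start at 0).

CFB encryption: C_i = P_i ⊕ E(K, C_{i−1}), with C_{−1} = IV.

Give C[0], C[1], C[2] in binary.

C[0] = 0b01100011, C[1] = 0b00010010, C[2] = 0b00011011

C[0]: E(K, 0b10000010) = 0b00101111; 0b01001100 ⊕ 0b00101111 = 0b01100011.
C[1]: E(K, 0b01100011) = 0b11010000; 0b11000010 ⊕ 0b11010000 = 0b00010010.
C[2]: E(K, 0b00010010) = 0b10011111; 0b10000100 ⊕ 0b10011111 = 0b00011011.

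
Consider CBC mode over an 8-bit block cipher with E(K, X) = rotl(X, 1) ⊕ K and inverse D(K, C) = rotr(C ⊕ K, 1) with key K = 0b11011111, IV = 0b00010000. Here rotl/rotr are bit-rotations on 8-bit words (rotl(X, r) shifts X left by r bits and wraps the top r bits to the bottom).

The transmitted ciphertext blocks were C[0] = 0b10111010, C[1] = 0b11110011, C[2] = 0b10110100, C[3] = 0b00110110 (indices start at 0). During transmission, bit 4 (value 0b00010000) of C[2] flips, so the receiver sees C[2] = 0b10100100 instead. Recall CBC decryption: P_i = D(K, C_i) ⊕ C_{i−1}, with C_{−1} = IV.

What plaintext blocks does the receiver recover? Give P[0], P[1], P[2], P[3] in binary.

Only C[2] changed, to 0b10100100. In CBC, a change in C_i garbles P_i and flips the same bit in P_{i+1}. Decrypting the received ciphertext:
P[0]: D(K, 0b10111010) = 0b10110010; 0b10110010 ⊕ 0b00010000 = 0b10100010.
P[1]: D(K, 0b11110011) = 0b00010110; 0b00010110 ⊕ 0b10111010 = 0b10101100.
P[2]: D(K, 0b10100100) = 0b10111101; 0b10111101 ⊕ 0b11110011 = 0b01001110.
P[3]: D(K, 0b00110110) = 0b11110100; 0b11110100 ⊕ 0b10100100 = 0b01010000.
Blocks that differ from the original plaintext: P[2], P[3].

P[0] = 0b10100010, P[1] = 0b10101100, P[2] = 0b01001110, P[3] = 0b01010000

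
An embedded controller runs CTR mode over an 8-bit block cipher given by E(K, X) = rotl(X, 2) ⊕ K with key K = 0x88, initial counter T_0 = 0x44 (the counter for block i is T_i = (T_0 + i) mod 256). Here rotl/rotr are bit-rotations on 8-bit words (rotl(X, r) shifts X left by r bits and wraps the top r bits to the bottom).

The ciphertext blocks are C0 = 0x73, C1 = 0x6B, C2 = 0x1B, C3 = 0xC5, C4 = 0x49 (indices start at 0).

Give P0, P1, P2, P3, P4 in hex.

CTR decryption: S_i = E(K, T_i) where T_i is the counter for block i; P_i = C_i ⊕ S_i.
P0: T = 0x44, S = E(K, T) = 0x99; 0x73 ⊕ 0x99 = 0xEA.
P1: T = 0x45, S = E(K, T) = 0x9D; 0x6B ⊕ 0x9D = 0xF6.
P2: T = 0x46, S = E(K, T) = 0x91; 0x1B ⊕ 0x91 = 0x8A.
P3: T = 0x47, S = E(K, T) = 0x95; 0xC5 ⊕ 0x95 = 0x50.
P4: T = 0x48, S = E(K, T) = 0xA9; 0x49 ⊕ 0xA9 = 0xE0.

P0 = 0xEA, P1 = 0xF6, P2 = 0x8A, P3 = 0x50, P4 = 0xE0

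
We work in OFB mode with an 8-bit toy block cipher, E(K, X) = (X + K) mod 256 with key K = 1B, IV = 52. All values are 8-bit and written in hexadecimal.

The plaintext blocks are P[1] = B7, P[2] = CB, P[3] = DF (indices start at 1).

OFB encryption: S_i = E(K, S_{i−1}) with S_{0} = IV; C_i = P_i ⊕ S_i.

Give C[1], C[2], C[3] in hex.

C[1]: S = E(K, 52) = 6D; B7 ⊕ 6D = DA.
C[2]: S = E(K, 6D) = 88; CB ⊕ 88 = 43.
C[3]: S = E(K, 88) = A3; DF ⊕ A3 = 7C.

C[1] = DA, C[2] = 43, C[3] = 7C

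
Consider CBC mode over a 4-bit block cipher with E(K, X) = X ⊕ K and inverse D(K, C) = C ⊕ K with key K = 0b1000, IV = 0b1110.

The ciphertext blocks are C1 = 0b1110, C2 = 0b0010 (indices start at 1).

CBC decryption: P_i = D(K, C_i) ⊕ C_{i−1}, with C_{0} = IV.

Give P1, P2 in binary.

P1: D(K, 0b1110) = 0b0110; 0b0110 ⊕ 0b1110 = 0b1000.
P2: D(K, 0b0010) = 0b1010; 0b1010 ⊕ 0b1110 = 0b0100.

P1 = 0b1000, P2 = 0b0100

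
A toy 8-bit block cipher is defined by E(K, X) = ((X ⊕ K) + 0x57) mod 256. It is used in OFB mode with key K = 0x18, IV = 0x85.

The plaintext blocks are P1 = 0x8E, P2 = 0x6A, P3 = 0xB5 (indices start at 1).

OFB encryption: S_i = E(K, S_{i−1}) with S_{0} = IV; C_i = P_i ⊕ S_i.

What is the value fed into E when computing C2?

0xF4

C1: S = E(K, 0x85) = 0xF4; 0x8E ⊕ 0xF4 = 0x7A.
C2: S = E(K, 0xF4) = 0x43; 0x6A ⊕ 0x43 = 0x29.
So the input to E for block 2 is 0xF4.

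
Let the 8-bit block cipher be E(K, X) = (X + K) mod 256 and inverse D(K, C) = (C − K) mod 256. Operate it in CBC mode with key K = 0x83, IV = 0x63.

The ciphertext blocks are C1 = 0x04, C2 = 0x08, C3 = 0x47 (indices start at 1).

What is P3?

CBC decryption: P_i = D(K, C_i) ⊕ C_{i−1}, with C_{0} = IV.
P3: D(K, 0x47) = 0xC4; 0xC4 ⊕ 0x08 = 0xCC.

P3 = 0xCC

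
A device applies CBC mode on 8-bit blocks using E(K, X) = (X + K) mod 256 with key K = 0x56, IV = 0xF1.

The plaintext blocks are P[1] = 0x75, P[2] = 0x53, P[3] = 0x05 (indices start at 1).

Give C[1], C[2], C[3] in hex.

C[1] = 0xDA, C[2] = 0xDF, C[3] = 0x30

CBC encryption: C_i = E(K, P_i ⊕ C_{i−1}), with C_{0} = IV.
C[1]: P[1] ⊕ 0xF1 = 0x84; E(K, 0x84) = 0xDA.
C[2]: P[2] ⊕ 0xDA = 0x89; E(K, 0x89) = 0xDF.
C[3]: P[3] ⊕ 0xDF = 0xDA; E(K, 0xDA) = 0x30.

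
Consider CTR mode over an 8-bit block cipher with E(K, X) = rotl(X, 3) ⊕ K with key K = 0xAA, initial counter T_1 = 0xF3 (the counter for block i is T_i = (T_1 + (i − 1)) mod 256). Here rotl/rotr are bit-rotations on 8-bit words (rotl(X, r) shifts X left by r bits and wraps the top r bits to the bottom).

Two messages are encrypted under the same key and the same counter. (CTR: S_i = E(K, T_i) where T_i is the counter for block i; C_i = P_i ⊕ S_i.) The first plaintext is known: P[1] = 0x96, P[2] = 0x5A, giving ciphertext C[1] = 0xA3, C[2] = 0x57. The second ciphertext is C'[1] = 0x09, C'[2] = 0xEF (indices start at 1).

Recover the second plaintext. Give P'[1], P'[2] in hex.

In CTR with a reused counter, both messages share the same keystream S_i, so C_i ⊕ C'_i = P_i ⊕ P'_i and thus P'_i = P_i ⊕ C_i ⊕ C'_i.
P'[1]: 0x96 ⊕ 0xA3 ⊕ 0x09 = 0x3C.
P'[2]: 0x5A ⊕ 0x57 ⊕ 0xEF = 0xE2.

P'[1] = 0x3C, P'[2] = 0xE2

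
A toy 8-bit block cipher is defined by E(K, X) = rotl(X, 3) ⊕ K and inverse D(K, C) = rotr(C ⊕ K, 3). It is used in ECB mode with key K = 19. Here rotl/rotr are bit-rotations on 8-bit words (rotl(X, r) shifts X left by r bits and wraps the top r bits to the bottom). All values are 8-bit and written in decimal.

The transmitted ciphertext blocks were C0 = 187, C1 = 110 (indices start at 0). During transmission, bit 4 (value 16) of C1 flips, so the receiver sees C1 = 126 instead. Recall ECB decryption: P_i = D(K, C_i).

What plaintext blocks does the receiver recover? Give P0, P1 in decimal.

P0 = 21, P1 = 173

Only C1 changed, to 126. In ECB, a change in C_i affects only P_i. Decrypting the received ciphertext:
P0: D(K, 187) = 21.
P1: D(K, 126) = 173.
Blocks that differ from the original plaintext: P1.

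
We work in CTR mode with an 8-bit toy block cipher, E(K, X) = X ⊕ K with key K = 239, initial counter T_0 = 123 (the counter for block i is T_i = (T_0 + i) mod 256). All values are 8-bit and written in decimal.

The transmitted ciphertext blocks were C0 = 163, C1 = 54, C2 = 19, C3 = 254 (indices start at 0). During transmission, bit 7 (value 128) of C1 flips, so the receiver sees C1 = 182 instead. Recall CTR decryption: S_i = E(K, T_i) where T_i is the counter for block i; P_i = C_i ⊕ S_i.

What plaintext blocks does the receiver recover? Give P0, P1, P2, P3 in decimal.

Only C1 changed, to 182. In CTR, a change in C_i flips the same bit in P_i only; the keystream is unaffected. Decrypting the received ciphertext:
P0: T = 123, S = E(K, T) = 148; 163 ⊕ 148 = 55.
P1: T = 124, S = E(K, T) = 147; 182 ⊕ 147 = 37.
P2: T = 125, S = E(K, T) = 146; 19 ⊕ 146 = 129.
P3: T = 126, S = E(K, T) = 145; 254 ⊕ 145 = 111.
Blocks that differ from the original plaintext: P1.

P0 = 55, P1 = 37, P2 = 129, P3 = 111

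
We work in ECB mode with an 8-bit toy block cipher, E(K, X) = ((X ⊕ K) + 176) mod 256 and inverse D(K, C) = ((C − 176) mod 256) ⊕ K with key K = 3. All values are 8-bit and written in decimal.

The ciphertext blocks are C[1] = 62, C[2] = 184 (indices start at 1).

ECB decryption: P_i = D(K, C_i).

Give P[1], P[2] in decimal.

P[1] = 141, P[2] = 11

P[1]: D(K, 62) = 141.
P[2]: D(K, 184) = 11.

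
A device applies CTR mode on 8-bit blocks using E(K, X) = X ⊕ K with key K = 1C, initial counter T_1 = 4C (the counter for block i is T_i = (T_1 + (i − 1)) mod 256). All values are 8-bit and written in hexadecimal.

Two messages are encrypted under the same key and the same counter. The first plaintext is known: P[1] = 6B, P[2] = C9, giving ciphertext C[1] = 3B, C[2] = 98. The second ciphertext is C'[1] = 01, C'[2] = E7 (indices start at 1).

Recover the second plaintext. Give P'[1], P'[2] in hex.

P'[1] = 51, P'[2] = B6

In CTR with a reused counter, both messages share the same keystream S_i, so C_i ⊕ C'_i = P_i ⊕ P'_i and thus P'_i = P_i ⊕ C_i ⊕ C'_i.
P'[1]: 6B ⊕ 3B ⊕ 01 = 51.
P'[2]: C9 ⊕ 98 ⊕ E7 = B6.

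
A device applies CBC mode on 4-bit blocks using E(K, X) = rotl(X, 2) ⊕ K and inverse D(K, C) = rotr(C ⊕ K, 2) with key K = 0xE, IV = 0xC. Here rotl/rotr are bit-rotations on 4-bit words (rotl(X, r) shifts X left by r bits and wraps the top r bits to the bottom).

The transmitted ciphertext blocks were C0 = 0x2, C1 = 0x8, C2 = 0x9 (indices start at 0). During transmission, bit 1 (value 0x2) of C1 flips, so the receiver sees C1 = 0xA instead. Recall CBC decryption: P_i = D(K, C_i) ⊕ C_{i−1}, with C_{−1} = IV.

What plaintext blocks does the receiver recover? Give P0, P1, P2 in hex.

Only C1 changed, to 0xA. In CBC, a change in C_i garbles P_i and flips the same bit in P_{i+1}. Decrypting the received ciphertext:
P0: D(K, 0x2) = 0x3; 0x3 ⊕ 0xC = 0xF.
P1: D(K, 0xA) = 0x1; 0x1 ⊕ 0x2 = 0x3.
P2: D(K, 0x9) = 0xD; 0xD ⊕ 0xA = 0x7.
Blocks that differ from the original plaintext: P1, P2.

P0 = 0xF, P1 = 0x3, P2 = 0x7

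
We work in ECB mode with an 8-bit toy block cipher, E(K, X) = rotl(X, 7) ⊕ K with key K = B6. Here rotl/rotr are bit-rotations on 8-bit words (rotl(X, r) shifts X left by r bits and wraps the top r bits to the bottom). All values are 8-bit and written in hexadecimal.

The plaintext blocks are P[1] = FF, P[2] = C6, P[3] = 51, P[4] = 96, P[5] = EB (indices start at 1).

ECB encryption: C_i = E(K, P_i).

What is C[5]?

C[5] = 43

C[5]: E(K, EB) = 43.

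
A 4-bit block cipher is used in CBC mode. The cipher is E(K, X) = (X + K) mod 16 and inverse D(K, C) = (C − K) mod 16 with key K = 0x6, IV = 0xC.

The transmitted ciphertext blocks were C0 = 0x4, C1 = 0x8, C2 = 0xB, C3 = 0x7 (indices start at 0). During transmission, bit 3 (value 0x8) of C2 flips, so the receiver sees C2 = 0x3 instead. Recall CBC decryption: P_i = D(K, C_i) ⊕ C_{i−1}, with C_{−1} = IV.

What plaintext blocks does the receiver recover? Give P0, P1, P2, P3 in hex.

Only C2 changed, to 0x3. In CBC, a change in C_i garbles P_i and flips the same bit in P_{i+1}. Decrypting the received ciphertext:
P0: D(K, 0x4) = 0xE; 0xE ⊕ 0xC = 0x2.
P1: D(K, 0x8) = 0x2; 0x2 ⊕ 0x4 = 0x6.
P2: D(K, 0x3) = 0xD; 0xD ⊕ 0x8 = 0x5.
P3: D(K, 0x7) = 0x1; 0x1 ⊕ 0x3 = 0x2.
Blocks that differ from the original plaintext: P2, P3.

P0 = 0x2, P1 = 0x6, P2 = 0x5, P3 = 0x2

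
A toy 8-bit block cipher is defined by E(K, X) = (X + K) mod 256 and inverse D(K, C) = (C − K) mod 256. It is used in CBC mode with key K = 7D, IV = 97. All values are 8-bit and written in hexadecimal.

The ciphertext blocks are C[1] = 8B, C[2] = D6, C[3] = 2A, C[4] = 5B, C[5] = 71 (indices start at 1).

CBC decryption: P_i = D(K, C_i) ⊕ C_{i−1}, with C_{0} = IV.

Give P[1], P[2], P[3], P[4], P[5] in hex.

P[1]: D(K, 8B) = 0E; 0E ⊕ 97 = 99.
P[2]: D(K, D6) = 59; 59 ⊕ 8B = D2.
P[3]: D(K, 2A) = AD; AD ⊕ D6 = 7B.
P[4]: D(K, 5B) = DE; DE ⊕ 2A = F4.
P[5]: D(K, 71) = F4; F4 ⊕ 5B = AF.

P[1] = 99, P[2] = D2, P[3] = 7B, P[4] = F4, P[5] = AF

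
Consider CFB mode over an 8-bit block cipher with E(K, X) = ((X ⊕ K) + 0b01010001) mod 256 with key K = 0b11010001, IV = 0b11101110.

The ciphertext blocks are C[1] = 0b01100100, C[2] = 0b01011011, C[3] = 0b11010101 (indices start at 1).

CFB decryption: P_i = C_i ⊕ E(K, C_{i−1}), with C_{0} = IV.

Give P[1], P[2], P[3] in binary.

P[1]: E(K, 0b11101110) = 0b10010000; 0b01100100 ⊕ 0b10010000 = 0b11110100.
P[2]: E(K, 0b01100100) = 0b00000110; 0b01011011 ⊕ 0b00000110 = 0b01011101.
P[3]: E(K, 0b01011011) = 0b11011011; 0b11010101 ⊕ 0b11011011 = 0b00001110.

P[1] = 0b11110100, P[2] = 0b01011101, P[3] = 0b00001110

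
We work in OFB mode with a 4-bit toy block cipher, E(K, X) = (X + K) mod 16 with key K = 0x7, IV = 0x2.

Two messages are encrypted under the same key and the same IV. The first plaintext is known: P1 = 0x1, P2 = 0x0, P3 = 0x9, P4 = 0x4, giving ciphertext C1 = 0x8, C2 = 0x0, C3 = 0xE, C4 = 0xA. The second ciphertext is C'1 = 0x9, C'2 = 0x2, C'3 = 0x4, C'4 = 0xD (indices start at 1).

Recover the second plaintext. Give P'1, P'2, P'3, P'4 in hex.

P'1 = 0x0, P'2 = 0x2, P'3 = 0x3, P'4 = 0x3

In OFB with a reused IV, both messages share the same keystream S_i, so C_i ⊕ C'_i = P_i ⊕ P'_i and thus P'_i = P_i ⊕ C_i ⊕ C'_i.
P'1: 0x1 ⊕ 0x8 ⊕ 0x9 = 0x0.
P'2: 0x0 ⊕ 0x0 ⊕ 0x2 = 0x2.
P'3: 0x9 ⊕ 0xE ⊕ 0x4 = 0x3.
P'4: 0x4 ⊕ 0xA ⊕ 0xD = 0x3.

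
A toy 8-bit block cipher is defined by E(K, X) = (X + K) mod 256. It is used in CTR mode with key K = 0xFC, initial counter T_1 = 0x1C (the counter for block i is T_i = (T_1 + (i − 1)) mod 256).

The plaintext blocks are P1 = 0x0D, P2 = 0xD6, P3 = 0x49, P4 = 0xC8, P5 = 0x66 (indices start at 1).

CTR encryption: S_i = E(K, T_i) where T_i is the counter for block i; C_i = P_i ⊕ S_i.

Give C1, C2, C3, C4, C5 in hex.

C1: T = 0x1C, S = E(K, T) = 0x18; 0x0D ⊕ 0x18 = 0x15.
C2: T = 0x1D, S = E(K, T) = 0x19; 0xD6 ⊕ 0x19 = 0xCF.
C3: T = 0x1E, S = E(K, T) = 0x1A; 0x49 ⊕ 0x1A = 0x53.
C4: T = 0x1F, S = E(K, T) = 0x1B; 0xC8 ⊕ 0x1B = 0xD3.
C5: T = 0x20, S = E(K, T) = 0x1C; 0x66 ⊕ 0x1C = 0x7A.

C1 = 0x15, C2 = 0xCF, C3 = 0x53, C4 = 0xD3, C5 = 0x7A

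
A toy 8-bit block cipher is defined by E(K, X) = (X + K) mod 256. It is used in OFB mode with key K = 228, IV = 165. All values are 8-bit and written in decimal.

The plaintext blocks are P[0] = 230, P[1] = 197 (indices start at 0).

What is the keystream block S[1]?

OFB encryption: S_i = E(K, S_{i−1}) with S_{−1} = IV; C_i = P_i ⊕ S_i.
C[0]: S = E(K, 165) = 137; 230 ⊕ 137 = 111.
C[1]: S = E(K, 137) = 109; 197 ⊕ 109 = 168.
So S[1] = 109.

109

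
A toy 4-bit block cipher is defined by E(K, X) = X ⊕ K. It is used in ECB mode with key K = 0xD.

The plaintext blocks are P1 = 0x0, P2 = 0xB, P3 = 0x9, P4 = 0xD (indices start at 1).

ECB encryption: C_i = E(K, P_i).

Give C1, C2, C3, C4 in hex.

C1: E(K, 0x0) = 0xD.
C2: E(K, 0xB) = 0x6.
C3: E(K, 0x9) = 0x4.
C4: E(K, 0xD) = 0x0.

C1 = 0xD, C2 = 0x6, C3 = 0x4, C4 = 0x0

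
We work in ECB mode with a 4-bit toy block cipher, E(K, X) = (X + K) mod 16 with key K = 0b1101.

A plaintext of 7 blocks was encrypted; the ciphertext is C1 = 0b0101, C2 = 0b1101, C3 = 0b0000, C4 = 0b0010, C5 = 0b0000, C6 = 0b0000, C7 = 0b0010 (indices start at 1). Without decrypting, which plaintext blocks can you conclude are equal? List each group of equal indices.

ECB encrypts each block independently with the same key, so equal ciphertext blocks imply equal plaintext blocks.
C3 = C5 = C6 = 0b0000, so P3 = P5 = P6.
C4 = C7 = 0b0010, so P4 = P7.

P3 = P5 = P6; P4 = P7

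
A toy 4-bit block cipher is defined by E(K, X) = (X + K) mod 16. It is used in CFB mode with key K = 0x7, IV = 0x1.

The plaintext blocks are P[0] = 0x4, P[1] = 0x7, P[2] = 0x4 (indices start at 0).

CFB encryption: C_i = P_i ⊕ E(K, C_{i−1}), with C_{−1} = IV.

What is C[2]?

C[0]: E(K, 0x1) = 0x8; 0x4 ⊕ 0x8 = 0xC.
C[1]: E(K, 0xC) = 0x3; 0x7 ⊕ 0x3 = 0x4.
C[2]: E(K, 0x4) = 0xB; 0x4 ⊕ 0xB = 0xF.

C[2] = 0xF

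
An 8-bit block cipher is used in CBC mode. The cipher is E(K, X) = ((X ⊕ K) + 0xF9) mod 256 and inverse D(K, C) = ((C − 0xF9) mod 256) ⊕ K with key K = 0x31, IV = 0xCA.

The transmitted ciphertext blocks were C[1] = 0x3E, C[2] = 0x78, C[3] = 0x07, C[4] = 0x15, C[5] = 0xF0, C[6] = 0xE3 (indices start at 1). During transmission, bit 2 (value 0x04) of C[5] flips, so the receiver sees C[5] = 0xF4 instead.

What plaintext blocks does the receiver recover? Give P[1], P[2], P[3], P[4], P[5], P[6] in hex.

P[1] = 0xBE, P[2] = 0x70, P[3] = 0x47, P[4] = 0x2A, P[5] = 0xDF, P[6] = 0x2F

CBC decryption: P_i = D(K, C_i) ⊕ C_{i−1}, with C_{0} = IV.
Only C[5] changed, to 0xF4. In CBC, a change in C_i garbles P_i and flips the same bit in P_{i+1}. Decrypting the received ciphertext:
P[1]: D(K, 0x3E) = 0x74; 0x74 ⊕ 0xCA = 0xBE.
P[2]: D(K, 0x78) = 0x4E; 0x4E ⊕ 0x3E = 0x70.
P[3]: D(K, 0x07) = 0x3F; 0x3F ⊕ 0x78 = 0x47.
P[4]: D(K, 0x15) = 0x2D; 0x2D ⊕ 0x07 = 0x2A.
P[5]: D(K, 0xF4) = 0xCA; 0xCA ⊕ 0x15 = 0xDF.
P[6]: D(K, 0xE3) = 0xDB; 0xDB ⊕ 0xF4 = 0x2F.
Blocks that differ from the original plaintext: P[5], P[6].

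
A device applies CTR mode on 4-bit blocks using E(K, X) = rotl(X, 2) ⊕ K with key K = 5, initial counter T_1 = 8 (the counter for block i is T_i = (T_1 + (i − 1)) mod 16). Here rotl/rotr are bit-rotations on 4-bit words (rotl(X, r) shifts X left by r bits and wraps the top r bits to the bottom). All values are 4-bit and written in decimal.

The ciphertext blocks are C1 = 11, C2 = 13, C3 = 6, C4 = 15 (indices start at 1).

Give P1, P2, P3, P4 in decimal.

P1 = 12, P2 = 14, P3 = 9, P4 = 4

CTR decryption: S_i = E(K, T_i) where T_i is the counter for block i; P_i = C_i ⊕ S_i.
P1: T = 8, S = E(K, T) = 7; 11 ⊕ 7 = 12.
P2: T = 9, S = E(K, T) = 3; 13 ⊕ 3 = 14.
P3: T = 10, S = E(K, T) = 15; 6 ⊕ 15 = 9.
P4: T = 11, S = E(K, T) = 11; 15 ⊕ 11 = 4.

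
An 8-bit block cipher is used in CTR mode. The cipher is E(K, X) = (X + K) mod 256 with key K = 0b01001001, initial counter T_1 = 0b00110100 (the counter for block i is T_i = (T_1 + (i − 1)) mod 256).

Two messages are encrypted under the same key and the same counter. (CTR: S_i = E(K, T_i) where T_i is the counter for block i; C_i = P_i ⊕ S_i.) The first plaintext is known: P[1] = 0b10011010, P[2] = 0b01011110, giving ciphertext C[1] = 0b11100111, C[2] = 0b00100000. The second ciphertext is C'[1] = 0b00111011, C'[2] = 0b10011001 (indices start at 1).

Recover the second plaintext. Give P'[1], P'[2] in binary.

In CTR with a reused counter, both messages share the same keystream S_i, so C_i ⊕ C'_i = P_i ⊕ P'_i and thus P'_i = P_i ⊕ C_i ⊕ C'_i.
P'[1]: 0b10011010 ⊕ 0b11100111 ⊕ 0b00111011 = 0b01000110.
P'[2]: 0b01011110 ⊕ 0b00100000 ⊕ 0b10011001 = 0b11100111.

P'[1] = 0b01000110, P'[2] = 0b11100111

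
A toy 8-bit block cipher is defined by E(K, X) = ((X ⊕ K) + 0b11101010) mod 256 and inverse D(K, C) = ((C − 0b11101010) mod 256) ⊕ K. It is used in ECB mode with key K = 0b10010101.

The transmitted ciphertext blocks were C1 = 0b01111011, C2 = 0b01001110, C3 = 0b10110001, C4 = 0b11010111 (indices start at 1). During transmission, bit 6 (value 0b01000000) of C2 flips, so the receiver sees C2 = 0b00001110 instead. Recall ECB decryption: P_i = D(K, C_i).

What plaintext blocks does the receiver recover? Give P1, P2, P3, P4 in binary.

Only C2 changed, to 0b00001110. In ECB, a change in C_i affects only P_i. Decrypting the received ciphertext:
P1: D(K, 0b01111011) = 0b00000100.
P2: D(K, 0b00001110) = 0b10110001.
P3: D(K, 0b10110001) = 0b01010010.
P4: D(K, 0b11010111) = 0b01111000.
Blocks that differ from the original plaintext: P2.

P1 = 0b00000100, P2 = 0b10110001, P3 = 0b01010010, P4 = 0b01111000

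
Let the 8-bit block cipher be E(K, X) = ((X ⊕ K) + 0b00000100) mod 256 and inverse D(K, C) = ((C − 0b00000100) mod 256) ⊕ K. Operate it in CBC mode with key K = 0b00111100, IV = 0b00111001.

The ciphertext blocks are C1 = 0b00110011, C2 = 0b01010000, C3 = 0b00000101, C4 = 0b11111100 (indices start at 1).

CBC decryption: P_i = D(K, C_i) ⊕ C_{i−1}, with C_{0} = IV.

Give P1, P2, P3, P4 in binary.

P1 = 0b00101010, P2 = 0b01000011, P3 = 0b01101101, P4 = 0b11000001

P1: D(K, 0b00110011) = 0b00010011; 0b00010011 ⊕ 0b00111001 = 0b00101010.
P2: D(K, 0b01010000) = 0b01110000; 0b01110000 ⊕ 0b00110011 = 0b01000011.
P3: D(K, 0b00000101) = 0b00111101; 0b00111101 ⊕ 0b01010000 = 0b01101101.
P4: D(K, 0b11111100) = 0b11000100; 0b11000100 ⊕ 0b00000101 = 0b11000001.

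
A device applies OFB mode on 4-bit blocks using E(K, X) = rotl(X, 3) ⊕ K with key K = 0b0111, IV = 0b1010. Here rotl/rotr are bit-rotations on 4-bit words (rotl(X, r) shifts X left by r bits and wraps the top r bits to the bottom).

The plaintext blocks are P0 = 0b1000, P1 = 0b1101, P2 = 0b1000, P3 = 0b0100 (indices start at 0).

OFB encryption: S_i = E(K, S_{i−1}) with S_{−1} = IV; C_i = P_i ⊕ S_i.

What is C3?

C0: S = E(K, 0b1010) = 0b0010; 0b1000 ⊕ 0b0010 = 0b1010.
C1: S = E(K, 0b0010) = 0b0110; 0b1101 ⊕ 0b0110 = 0b1011.
C2: S = E(K, 0b0110) = 0b0100; 0b1000 ⊕ 0b0100 = 0b1100.
C3: S = E(K, 0b0100) = 0b0101; 0b0100 ⊕ 0b0101 = 0b0001.

C3 = 0b0001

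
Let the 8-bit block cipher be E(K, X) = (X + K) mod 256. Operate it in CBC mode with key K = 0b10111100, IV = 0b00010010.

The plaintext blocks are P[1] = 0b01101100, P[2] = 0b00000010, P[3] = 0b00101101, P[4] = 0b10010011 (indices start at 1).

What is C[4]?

CBC encryption: C_i = E(K, P_i ⊕ C_{i−1}), with C_{0} = IV.
C[1]: P[1] ⊕ 0b00010010 = 0b01111110; E(K, 0b01111110) = 0b00111010.
C[2]: P[2] ⊕ 0b00111010 = 0b00111000; E(K, 0b00111000) = 0b11110100.
C[3]: P[3] ⊕ 0b11110100 = 0b11011001; E(K, 0b11011001) = 0b10010101.
C[4]: P[4] ⊕ 0b10010101 = 0b00000110; E(K, 0b00000110) = 0b11000010.

C[4] = 0b11000010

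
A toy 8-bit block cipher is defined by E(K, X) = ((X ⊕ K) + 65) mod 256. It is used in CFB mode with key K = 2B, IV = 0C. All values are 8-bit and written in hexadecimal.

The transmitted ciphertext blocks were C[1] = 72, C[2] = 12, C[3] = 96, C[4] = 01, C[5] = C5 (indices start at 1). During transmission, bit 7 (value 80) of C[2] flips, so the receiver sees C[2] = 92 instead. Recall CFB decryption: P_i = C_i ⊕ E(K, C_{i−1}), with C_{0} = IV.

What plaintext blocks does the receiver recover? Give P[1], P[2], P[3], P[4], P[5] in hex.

Only C[2] changed, to 92. In CFB, a change in C_i flips the same bit in P_i and garbles P_{i+1}. Decrypting the received ciphertext:
P[1]: E(K, 0C) = 8C; 72 ⊕ 8C = FE.
P[2]: E(K, 72) = BE; 92 ⊕ BE = 2C.
P[3]: E(K, 92) = 1E; 96 ⊕ 1E = 88.
P[4]: E(K, 96) = 22; 01 ⊕ 22 = 23.
P[5]: E(K, 01) = 8F; C5 ⊕ 8F = 4A.
Blocks that differ from the original plaintext: P[2], P[3].

P[1] = FE, P[2] = 2C, P[3] = 88, P[4] = 23, P[5] = 4A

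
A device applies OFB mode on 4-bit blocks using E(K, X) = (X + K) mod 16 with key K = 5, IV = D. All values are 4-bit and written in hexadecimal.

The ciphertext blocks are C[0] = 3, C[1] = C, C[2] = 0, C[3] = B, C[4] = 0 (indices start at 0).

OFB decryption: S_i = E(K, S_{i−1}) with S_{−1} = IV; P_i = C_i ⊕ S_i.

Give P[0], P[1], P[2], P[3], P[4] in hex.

P[0]: S = E(K, D) = 2; 3 ⊕ 2 = 1.
P[1]: S = E(K, 2) = 7; C ⊕ 7 = B.
P[2]: S = E(K, 7) = C; 0 ⊕ C = C.
P[3]: S = E(K, C) = 1; B ⊕ 1 = A.
P[4]: S = E(K, 1) = 6; 0 ⊕ 6 = 6.

P[0] = 1, P[1] = B, P[2] = C, P[3] = A, P[4] = 6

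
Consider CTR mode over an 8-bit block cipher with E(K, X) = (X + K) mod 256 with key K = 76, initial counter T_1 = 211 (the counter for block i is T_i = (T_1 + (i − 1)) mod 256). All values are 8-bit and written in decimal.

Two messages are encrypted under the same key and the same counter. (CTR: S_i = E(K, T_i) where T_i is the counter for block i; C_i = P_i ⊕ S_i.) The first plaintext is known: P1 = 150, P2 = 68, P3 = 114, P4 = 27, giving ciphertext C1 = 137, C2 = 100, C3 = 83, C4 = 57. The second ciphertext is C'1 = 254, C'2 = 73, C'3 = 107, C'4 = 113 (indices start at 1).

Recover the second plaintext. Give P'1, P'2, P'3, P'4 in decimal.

In CTR with a reused counter, both messages share the same keystream S_i, so C_i ⊕ C'_i = P_i ⊕ P'_i and thus P'_i = P_i ⊕ C_i ⊕ C'_i.
P'1: 150 ⊕ 137 ⊕ 254 = 225.
P'2: 68 ⊕ 100 ⊕ 73 = 105.
P'3: 114 ⊕ 83 ⊕ 107 = 74.
P'4: 27 ⊕ 57 ⊕ 113 = 83.

P'1 = 225, P'2 = 105, P'3 = 74, P'4 = 83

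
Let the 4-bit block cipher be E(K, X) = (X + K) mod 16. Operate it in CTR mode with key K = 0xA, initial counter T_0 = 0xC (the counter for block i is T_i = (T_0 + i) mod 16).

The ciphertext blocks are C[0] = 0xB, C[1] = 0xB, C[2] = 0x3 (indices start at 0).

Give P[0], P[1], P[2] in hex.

P[0] = 0xD, P[1] = 0xC, P[2] = 0xB

CTR decryption: S_i = E(K, T_i) where T_i is the counter for block i; P_i = C_i ⊕ S_i.
P[0]: T = 0xC, S = E(K, T) = 0x6; 0xB ⊕ 0x6 = 0xD.
P[1]: T = 0xD, S = E(K, T) = 0x7; 0xB ⊕ 0x7 = 0xC.
P[2]: T = 0xE, S = E(K, T) = 0x8; 0x3 ⊕ 0x8 = 0xB.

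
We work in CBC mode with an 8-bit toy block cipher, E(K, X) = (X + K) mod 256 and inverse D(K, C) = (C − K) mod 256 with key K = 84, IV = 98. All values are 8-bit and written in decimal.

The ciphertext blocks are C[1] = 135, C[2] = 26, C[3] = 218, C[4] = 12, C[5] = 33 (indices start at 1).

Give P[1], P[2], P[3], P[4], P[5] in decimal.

P[1] = 81, P[2] = 65, P[3] = 156, P[4] = 98, P[5] = 193

CBC decryption: P_i = D(K, C_i) ⊕ C_{i−1}, with C_{0} = IV.
P[1]: D(K, 135) = 51; 51 ⊕ 98 = 81.
P[2]: D(K, 26) = 198; 198 ⊕ 135 = 65.
P[3]: D(K, 218) = 134; 134 ⊕ 26 = 156.
P[4]: D(K, 12) = 184; 184 ⊕ 218 = 98.
P[5]: D(K, 33) = 205; 205 ⊕ 12 = 193.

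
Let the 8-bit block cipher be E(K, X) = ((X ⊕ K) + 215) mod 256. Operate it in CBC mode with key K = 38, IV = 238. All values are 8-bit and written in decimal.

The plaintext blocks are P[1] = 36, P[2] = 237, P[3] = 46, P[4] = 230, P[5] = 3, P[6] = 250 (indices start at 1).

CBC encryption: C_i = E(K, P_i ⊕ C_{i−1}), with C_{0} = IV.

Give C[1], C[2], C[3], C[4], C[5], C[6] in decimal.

C[1] = 195, C[2] = 223, C[3] = 174, C[4] = 69, C[5] = 55, C[6] = 194

C[1]: P[1] ⊕ 238 = 202; E(K, 202) = 195.
C[2]: P[2] ⊕ 195 = 46; E(K, 46) = 223.
C[3]: P[3] ⊕ 223 = 241; E(K, 241) = 174.
C[4]: P[4] ⊕ 174 = 72; E(K, 72) = 69.
C[5]: P[5] ⊕ 69 = 70; E(K, 70) = 55.
C[6]: P[6] ⊕ 55 = 205; E(K, 205) = 194.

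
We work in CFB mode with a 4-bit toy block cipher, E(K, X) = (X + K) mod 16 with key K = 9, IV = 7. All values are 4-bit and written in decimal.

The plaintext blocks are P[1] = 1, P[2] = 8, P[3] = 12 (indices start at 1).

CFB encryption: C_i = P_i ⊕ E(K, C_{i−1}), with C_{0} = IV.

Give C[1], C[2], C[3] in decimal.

C[1]: E(K, 7) = 0; 1 ⊕ 0 = 1.
C[2]: E(K, 1) = 10; 8 ⊕ 10 = 2.
C[3]: E(K, 2) = 11; 12 ⊕ 11 = 7.

C[1] = 1, C[2] = 2, C[3] = 7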